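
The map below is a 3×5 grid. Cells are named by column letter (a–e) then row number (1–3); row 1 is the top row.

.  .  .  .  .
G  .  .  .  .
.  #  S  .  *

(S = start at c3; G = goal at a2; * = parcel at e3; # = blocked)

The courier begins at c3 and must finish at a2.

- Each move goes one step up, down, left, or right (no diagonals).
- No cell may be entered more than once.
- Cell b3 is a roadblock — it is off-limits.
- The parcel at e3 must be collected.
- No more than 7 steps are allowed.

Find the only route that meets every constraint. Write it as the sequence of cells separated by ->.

c3 -> d3 -> e3 -> e2 -> d2 -> c2 -> b2 -> a2

The 7-move cap with required stops at e3 leaves no slack for detours.
Route from c3: right 2 to e3, up 1 to e2, left 4 to a2 — 7 moves in all.
Check: all required cells visited; 7 ≤ 7 moves.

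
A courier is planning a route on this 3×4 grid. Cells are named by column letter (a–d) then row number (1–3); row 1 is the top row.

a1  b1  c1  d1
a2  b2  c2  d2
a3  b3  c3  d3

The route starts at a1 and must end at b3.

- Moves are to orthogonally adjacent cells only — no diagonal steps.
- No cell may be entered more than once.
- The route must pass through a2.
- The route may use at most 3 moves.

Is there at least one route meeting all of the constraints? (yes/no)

One route that works: a1 → a2 → a3 → b3.

yes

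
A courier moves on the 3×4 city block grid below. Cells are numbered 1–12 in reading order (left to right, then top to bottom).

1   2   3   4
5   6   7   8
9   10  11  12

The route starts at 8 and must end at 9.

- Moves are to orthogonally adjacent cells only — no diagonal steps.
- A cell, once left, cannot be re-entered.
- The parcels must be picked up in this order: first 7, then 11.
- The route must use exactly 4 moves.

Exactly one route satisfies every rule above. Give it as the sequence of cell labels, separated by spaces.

The waypoints must appear in the order 7, 11, with no cell reused.
Route from 8: left to 7, down to 11, 2× left (reaching 9) — 4 moves in all.
Check: order respected (7 at step 1, 11 at step 2); 4 moves as required.

8 7 11 10 9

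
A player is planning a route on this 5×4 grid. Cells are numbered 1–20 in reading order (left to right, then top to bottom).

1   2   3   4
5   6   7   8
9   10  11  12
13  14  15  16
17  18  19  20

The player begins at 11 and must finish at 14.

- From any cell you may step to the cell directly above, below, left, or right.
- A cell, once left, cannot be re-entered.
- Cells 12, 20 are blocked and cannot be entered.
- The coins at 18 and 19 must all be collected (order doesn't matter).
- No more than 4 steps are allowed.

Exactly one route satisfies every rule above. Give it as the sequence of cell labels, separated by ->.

Any route must reach 18 and 19 and still end at 14 within 4 moves, so the order of the required stops is forced.
Route from 11: down 2 to 19, left 1 to 18, up 1 to 14 — 4 moves in all.
Check: all required cells visited; 4 ≤ 4 moves.

11 -> 15 -> 19 -> 18 -> 14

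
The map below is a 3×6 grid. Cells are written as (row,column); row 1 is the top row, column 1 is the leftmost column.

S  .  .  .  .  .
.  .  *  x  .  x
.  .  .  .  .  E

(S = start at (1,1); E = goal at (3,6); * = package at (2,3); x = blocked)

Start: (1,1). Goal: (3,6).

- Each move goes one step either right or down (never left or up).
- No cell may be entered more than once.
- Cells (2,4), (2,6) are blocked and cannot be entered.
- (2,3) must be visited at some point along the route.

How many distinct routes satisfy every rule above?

A right/down-only route from (1,1) to (3,6) makes exactly 2 down-moves and 5 right-moves in some order.
With no other constraints that would be C(7,2) = 21 routes.
Split at (2,3) and multiply the segment counts (each segment already excludes blocked cells): (1,1)→(2,3): 3; (2,3)→(3,6): 1; product = 3.
That gives 3 routes.

3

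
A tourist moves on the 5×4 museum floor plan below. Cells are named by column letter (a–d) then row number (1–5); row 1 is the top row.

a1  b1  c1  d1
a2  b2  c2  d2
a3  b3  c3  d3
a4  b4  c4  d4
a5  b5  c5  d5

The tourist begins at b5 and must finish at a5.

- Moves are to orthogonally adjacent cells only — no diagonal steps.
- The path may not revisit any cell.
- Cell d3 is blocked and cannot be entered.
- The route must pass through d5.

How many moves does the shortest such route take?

Any route passes through d5 somewhere between b5 and a5. Summing Manhattan distances along the two legs (b5 → d5 → a5) gives a lower bound of 2 + 3 = 5 moves.
The shortest route satisfying every rule uses 7 moves: b5 → c5 → d5 → d4 → c4 → b4 → a4 → a5.
The no-revisit rule (legs can't share cells) pushes the minimum above the 5-move bound; an exhaustive check rules out every length from 5 to 6, leaving 7 as the minimum.

7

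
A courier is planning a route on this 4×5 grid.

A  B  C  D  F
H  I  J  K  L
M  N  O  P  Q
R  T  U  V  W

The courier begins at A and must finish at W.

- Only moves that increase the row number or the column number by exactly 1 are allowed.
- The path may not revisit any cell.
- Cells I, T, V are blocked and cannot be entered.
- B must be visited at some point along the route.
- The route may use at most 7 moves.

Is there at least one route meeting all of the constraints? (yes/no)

yes

One route that works: A → B → C → J → O → P → Q → W.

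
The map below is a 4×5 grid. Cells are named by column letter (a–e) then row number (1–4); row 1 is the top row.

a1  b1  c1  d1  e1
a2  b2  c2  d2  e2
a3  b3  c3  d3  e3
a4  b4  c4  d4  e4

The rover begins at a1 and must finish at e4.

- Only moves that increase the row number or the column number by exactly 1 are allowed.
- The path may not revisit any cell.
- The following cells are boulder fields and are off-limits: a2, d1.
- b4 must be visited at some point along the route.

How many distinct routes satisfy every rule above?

1

A right/down-only route from a1 to e4 makes exactly 3 down-moves and 4 right-moves in some order.
With no other constraints that would be C(7,3) = 35 routes.
Split at b4 and multiply the segment counts (each segment already excludes blocked cells): a1→b4: 1; b4→e4: 1; product = 1.
That gives 1 route.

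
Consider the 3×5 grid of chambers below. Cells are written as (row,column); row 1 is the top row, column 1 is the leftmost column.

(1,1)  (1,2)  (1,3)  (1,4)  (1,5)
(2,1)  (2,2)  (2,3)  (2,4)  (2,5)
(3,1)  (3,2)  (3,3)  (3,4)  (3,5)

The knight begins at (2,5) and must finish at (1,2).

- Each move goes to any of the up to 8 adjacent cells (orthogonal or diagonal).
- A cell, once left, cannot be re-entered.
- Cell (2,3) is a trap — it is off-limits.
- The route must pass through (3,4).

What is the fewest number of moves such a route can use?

Any route passes through (3,4) somewhere between (2,5) and (1,2). Summing Chebyshev distances along the two legs ((2,5) → (3,4) → (1,2)) gives a lower bound of 1 + 2 = 3 moves.
That bound ignores the blocked cells. Measuring each leg by the fewest moves that actually steer around them ((2,5)→(3,4): 1; (3,4)→(1,2): 3) raises the lower bound to 4.
A route of 4 moves exists: (2,5) → (3,4) → (2,4) → (1,3) → (1,2).
Since 4 matches that lower bound, it is optimal.

4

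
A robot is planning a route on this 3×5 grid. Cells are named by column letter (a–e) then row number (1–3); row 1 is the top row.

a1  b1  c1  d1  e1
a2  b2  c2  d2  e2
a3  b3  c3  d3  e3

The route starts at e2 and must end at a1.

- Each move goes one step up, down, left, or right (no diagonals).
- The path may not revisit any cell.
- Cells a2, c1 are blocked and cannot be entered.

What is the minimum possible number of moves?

The Manhattan distance from e2 to a1 is |2−1| + |5−1| = 5, so at least 5 moves are needed.
A route of 5 moves achieves this: e2 → d2 → c2 → b2 → b1 → a1.
Since 5 matches the lower bound, it is optimal.

5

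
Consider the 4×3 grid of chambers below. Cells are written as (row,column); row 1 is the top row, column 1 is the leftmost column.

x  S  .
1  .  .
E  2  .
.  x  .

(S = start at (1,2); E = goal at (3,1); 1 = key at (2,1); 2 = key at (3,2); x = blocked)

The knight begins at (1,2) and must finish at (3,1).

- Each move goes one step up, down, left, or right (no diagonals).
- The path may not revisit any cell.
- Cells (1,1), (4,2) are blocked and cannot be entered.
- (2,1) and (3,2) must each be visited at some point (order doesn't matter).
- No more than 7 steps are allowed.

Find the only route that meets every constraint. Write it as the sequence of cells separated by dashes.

The 7-move cap with required stops at (2,1), (3,2) leaves no slack for detours.
Route from (1,2): right 1 to (1,3), down 2 to (3,3), left 1 to (3,2), up 1 to (2,2), left 1 to (2,1), down 1 to (3,1) — 7 moves in all.
Check: all required cells visited; 7 ≤ 7 moves.

(1,2) - (1,3) - (2,3) - (3,3) - (3,2) - (2,2) - (2,1) - (3,1)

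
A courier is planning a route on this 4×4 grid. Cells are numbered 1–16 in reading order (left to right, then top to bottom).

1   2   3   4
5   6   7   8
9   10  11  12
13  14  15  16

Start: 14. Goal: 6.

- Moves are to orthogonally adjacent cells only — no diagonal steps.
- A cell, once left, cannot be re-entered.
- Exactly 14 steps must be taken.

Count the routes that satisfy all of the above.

10

Need simple routes of exactly 14 moves from 14 to 6 (Manhattan distance 2, so 6 moves are spent on a detour and 6 undoing it).
Branch systematically from the start, pruning whenever the remaining move budget drops below the Manhattan distance to 6 or differs from it in parity. Grouping the completions by first move — via 10: 1; via 13: 5; via 15: 4 — and summing: 1 + 5 + 4 = 10.
That gives 10 routes.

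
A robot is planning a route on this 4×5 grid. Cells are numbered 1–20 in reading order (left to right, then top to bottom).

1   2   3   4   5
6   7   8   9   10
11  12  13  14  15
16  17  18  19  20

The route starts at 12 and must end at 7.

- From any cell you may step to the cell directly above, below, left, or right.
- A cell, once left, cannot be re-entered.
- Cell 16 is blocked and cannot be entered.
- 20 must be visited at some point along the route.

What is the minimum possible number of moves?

Any route passes through 20 somewhere between 12 and 7. Summing Manhattan distances along the two legs (12 → 20 → 7) gives a lower bound of 4 + 5 = 9 moves.
A route of 9 moves achieves this: 12 → 17 → 18 → 19 → 20 → 15 → 10 → 9 → 8 → 7.
Since 9 matches the lower bound, it is optimal.

9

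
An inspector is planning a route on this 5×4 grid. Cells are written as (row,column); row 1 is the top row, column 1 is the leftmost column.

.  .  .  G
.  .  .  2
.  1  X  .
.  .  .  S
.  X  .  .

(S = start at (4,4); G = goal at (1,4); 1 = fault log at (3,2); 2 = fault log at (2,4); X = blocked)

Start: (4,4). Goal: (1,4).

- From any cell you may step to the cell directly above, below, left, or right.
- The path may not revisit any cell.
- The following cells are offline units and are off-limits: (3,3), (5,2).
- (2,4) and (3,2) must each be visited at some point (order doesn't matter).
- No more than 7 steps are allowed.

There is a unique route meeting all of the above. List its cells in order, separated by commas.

The budget equals the shortest possible length, so every move has to be on a shortest route through the required cells.
Route from (4,4): 2× left (reaching (4,2)), 2× up (reaching (2,2)), 2× right (reaching (2,4)), up to (1,4) — 7 moves in all.
Check: all required cells visited; 7 ≤ 7 moves.

(4,4), (4,3), (4,2), (3,2), (2,2), (2,3), (2,4), (1,4)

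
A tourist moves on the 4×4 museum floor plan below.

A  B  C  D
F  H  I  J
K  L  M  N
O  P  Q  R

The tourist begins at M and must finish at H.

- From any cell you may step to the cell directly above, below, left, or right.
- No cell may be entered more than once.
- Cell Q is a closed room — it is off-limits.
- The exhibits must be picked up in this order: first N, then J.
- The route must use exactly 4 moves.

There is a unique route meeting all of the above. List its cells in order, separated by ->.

M -> N -> J -> I -> H

The waypoints must appear in the order N, J, with no cell reused.
Route from M: right 1 to N, up 1 to J, left 2 to H — 4 moves in all.
Check: order respected (N at step 1, J at step 2); 4 moves as required.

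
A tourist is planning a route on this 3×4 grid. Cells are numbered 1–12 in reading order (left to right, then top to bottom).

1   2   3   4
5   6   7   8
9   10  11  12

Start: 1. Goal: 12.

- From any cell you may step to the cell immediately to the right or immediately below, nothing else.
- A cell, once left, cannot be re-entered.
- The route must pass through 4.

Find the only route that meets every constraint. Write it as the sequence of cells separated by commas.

Moves only go right or down, so the column and row indices never decrease.
Route from 1: right 3 to 4, down 2 to 12 — 5 moves in all.
Check: all required cells visited.

1, 2, 3, 4, 8, 12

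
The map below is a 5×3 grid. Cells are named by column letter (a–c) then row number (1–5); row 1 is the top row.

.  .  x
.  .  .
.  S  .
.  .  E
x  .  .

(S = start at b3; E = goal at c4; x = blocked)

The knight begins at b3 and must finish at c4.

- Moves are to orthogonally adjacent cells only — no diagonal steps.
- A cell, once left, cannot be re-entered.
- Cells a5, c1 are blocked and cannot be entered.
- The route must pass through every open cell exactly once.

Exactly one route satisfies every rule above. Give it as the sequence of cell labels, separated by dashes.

b3 - c3 - c2 - b2 - b1 - a1 - a2 - a3 - a4 - b4 - b5 - c5 - c4

Need to visit all 13 open cells exactly once, starting at b3 and ending at c4.
Cell a1 has only two open neighbours (a2 and b1), so the path must pass straight through it: one of those is the cell it's entered from and the other is where it exits.
Route from b3: right to c3, up to c2, left to b2, up to b1, left to a1, 3× down (reaching a4), right to b4, down to b5, right to c5, up to c4 — 12 moves in all.
Check: all 13 open cells covered.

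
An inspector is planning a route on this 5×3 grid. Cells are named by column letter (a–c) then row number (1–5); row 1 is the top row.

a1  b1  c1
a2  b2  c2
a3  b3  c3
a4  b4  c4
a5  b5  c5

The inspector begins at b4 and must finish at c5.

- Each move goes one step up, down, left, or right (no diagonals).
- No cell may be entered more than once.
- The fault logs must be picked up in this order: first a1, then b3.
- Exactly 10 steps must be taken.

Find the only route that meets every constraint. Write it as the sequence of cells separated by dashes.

The waypoints must appear in the order a1, b3, with no cell reused.
Route from b4: left to a4, 3× up (reaching a1), right to b1, 2× down (reaching b3), right to c3, 2× down (reaching c5) — 10 moves in all.
Check: order respected (a1 at step 4, b3 at step 7); 10 moves as required.

b4 - a4 - a3 - a2 - a1 - b1 - b2 - b3 - c3 - c4 - c5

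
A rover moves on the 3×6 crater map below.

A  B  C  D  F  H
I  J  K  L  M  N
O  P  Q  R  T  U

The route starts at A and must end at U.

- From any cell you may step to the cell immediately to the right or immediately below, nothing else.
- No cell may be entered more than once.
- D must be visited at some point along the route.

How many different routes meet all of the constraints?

6

A right/down-only route from A to U makes exactly 2 down-moves and 5 right-moves in some order.
With no other constraints that would be C(7,2) = 21 routes.
Split at D and multiply the segment counts: A→D: 1; D→U: 6; product = 6.
That gives 6 routes.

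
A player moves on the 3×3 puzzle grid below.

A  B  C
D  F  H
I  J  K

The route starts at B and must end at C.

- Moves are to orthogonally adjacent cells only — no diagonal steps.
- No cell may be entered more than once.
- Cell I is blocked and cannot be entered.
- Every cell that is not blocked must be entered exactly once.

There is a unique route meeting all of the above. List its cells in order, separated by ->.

Need to visit all 8 open cells exactly once, starting at B and ending at C.
Cell K has only two open neighbours (H and J), so the path must pass straight through it: one of those is the cell it's entered from and the other is where it exits.
Route from B: left 1 to A, down 1 to D, right 1 to F, down 1 to J, right 1 to K, up 2 to C — 7 moves in all.
Check: all 8 open cells covered.

B -> A -> D -> F -> J -> K -> H -> C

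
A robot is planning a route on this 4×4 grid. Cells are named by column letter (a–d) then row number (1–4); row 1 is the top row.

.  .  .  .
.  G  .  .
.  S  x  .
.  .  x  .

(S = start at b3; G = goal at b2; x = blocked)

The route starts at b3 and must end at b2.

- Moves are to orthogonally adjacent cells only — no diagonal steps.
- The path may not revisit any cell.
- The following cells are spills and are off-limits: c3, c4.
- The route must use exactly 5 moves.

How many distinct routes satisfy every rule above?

2

Need simple routes of exactly 5 moves from b3 to b2 (Manhattan distance 1, so 2 moves are spent on a detour and 2 undoing it).
Enumerating: b3 b4 a4 a3 a2 b2 | b3 a3 a2 a1 b1 b2.
That gives 2 routes.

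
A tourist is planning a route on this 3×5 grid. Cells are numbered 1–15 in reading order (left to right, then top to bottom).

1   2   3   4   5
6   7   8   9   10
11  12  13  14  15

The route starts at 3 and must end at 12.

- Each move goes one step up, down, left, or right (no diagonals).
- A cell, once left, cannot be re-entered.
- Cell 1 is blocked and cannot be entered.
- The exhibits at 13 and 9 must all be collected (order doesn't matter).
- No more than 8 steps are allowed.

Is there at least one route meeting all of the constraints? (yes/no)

One route that works: 3 → 8 → 9 → 14 → 13 → 12.

yes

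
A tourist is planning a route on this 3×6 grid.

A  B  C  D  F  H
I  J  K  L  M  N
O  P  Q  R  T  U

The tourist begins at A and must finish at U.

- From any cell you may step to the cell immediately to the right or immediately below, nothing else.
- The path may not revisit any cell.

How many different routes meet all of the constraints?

A right/down-only route from A to U makes exactly 2 down-moves and 5 right-moves in some order.
With no other constraints that would be C(7,2) = 21 routes.
That gives 21 routes.

21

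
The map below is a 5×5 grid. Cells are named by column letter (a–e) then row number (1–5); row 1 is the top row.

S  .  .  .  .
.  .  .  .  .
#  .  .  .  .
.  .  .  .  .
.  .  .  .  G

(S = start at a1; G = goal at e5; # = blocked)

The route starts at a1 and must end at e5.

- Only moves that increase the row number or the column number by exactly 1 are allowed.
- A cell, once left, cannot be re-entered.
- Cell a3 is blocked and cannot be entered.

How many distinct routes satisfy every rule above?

A right/down-only route from a1 to e5 makes exactly 4 down-moves and 4 right-moves in some order.
With no other constraints that would be C(8,4) = 70 routes.
Subtract routes through each blocked cell (inclusion–exclusion for overlaps): − through a3: 15 → 55.
That gives 55 routes.

55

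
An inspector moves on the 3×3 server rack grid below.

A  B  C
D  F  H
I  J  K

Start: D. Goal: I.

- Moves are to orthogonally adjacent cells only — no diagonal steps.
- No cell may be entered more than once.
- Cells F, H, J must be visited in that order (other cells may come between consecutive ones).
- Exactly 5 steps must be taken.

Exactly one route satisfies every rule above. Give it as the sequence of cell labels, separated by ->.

D -> F -> H -> K -> J -> I

The waypoints must appear in the order F, H, J, with no cell reused.
Route from D: right 2 to H, down 1 to K, left 2 to I — 5 moves in all.
Check: order respected (F at step 1, H at step 2, J at step 4); 5 moves as required.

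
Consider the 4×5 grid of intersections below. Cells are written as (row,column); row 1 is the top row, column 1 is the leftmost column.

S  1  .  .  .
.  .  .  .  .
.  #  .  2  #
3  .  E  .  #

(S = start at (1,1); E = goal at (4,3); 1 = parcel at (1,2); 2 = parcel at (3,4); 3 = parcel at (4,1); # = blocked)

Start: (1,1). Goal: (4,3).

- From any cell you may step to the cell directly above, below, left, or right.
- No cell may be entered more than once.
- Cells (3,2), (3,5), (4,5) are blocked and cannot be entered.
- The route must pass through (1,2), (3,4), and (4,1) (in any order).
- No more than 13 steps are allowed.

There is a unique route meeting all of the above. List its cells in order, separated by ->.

(1,1) -> (1,2) -> (1,3) -> (1,4) -> (2,4) -> (3,4) -> (3,3) -> (2,3) -> (2,2) -> (2,1) -> (3,1) -> (4,1) -> (4,2) -> (4,3)

The budget equals the shortest possible length, so every move has to be on a shortest route through the required cells.
Route from (1,1): right 3 to (1,4), down 2 to (3,4), left 1 to (3,3), up 1 to (2,3), left 2 to (2,1), down 2 to (4,1), right 2 to (4,3) — 13 moves in all.
Check: all required cells visited; 13 ≤ 13 moves.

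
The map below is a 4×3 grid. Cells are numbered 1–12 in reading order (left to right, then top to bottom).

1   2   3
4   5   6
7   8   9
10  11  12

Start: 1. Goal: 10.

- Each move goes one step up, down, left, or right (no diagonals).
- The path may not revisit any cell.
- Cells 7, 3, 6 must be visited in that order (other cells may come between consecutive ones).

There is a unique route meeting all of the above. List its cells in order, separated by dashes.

The waypoints must appear in the order 7, 3, 6, with no cell reused.
Route from 1: down 2 to 7, right 1 to 8, up 2 to 2, right 1 to 3, down 3 to 12, left 2 to 10 — 11 moves in all.
Check: order respected (7 at step 2, 3 at step 6, 6 at step 7).

1 - 4 - 7 - 8 - 5 - 2 - 3 - 6 - 9 - 12 - 11 - 10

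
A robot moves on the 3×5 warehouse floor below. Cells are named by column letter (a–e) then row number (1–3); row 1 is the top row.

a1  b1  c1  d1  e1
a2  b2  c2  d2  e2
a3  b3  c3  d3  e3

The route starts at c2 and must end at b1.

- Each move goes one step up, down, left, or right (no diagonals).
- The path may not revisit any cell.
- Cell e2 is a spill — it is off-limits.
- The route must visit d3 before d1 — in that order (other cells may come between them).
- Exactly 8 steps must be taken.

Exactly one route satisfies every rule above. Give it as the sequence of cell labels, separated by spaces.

c2 b2 b3 c3 d3 d2 d1 c1 b1

The waypoints must appear in the order d3, d1, with no cell reused.
Route from c2: left to b2, down to b3, 2× right (reaching d3), 2× up (reaching d1), 2× left (reaching b1) — 8 moves in all.
Check: order respected (d3 at step 4, d1 at step 6); 8 moves as required.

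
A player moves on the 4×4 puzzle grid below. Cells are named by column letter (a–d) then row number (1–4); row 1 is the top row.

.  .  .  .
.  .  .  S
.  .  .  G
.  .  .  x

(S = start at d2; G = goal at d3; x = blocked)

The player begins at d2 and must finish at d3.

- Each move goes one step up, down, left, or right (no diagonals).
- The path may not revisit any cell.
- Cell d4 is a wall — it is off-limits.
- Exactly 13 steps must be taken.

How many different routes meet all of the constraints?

6

Need simple routes of exactly 13 moves from d2 to d3 (Manhattan distance 1, so 6 moves are spent on a detour and 6 undoing it).
Enumerating: d2 d1 c1 c2 b2 b1 a1 a2 a3 a4 b4 b3 c3 d3 | d2 d1 c1 c2 b2 b1 a1 a2 a3 a4 b4 c4 c3 d3 | d2 d1 c1 c2 b2 b1 a1 a2 a3 b3 b4 c4 c3 d3 | d2 d1 c1 b1 a1 a2 a3 a4 b4 b3 b2 c2 c3 d3 | d2 d1 c1 b1 a1 a2 b2 b3 a3 a4 b4 c4 c3 d3 | d2 c2 c1 b1 a1 a2 b2 b3 a3 a4 b4 c4 c3 d3.
That gives 6 routes.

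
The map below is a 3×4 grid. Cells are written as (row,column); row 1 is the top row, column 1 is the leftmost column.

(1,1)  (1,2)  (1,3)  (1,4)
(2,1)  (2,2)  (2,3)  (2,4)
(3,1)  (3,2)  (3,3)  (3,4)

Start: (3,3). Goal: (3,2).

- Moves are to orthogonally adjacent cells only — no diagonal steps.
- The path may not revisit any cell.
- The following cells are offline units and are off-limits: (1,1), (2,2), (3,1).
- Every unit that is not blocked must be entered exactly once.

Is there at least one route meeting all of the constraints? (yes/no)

no

Cell (1,2) has only one open neighbour but is neither the start nor the goal, so a Hamiltonian route would have to both enter and leave it through the same neighbour — impossible without revisiting.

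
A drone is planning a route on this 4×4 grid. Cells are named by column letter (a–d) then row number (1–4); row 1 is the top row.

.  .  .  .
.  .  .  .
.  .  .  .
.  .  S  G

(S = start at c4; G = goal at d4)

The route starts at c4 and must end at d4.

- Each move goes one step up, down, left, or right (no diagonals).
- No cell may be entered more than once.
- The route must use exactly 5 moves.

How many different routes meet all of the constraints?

Need simple routes of exactly 5 moves from c4 to d4 (Manhattan distance 1, so 2 moves are spent on a detour and 2 undoing it).
Enumerating: c4 c3 c2 d2 d3 d4 | c4 b4 b3 c3 d3 d4.
That gives 2 routes.

2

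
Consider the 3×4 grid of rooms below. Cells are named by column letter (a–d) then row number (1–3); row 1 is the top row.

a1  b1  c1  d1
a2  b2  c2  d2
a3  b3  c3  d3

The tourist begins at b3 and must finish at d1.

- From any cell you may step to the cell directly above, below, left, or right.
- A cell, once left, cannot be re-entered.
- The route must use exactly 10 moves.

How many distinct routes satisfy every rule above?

5

Need simple routes of exactly 10 moves from b3 to d1 (Manhattan distance 4, so 3 moves are spent on a detour and 3 undoing it).
Enumerating: b3 b2 a2 a1 b1 c1 c2 c3 d3 d2 d1 | b3 a3 a2 a1 b1 b2 c2 c3 d3 d2 d1 | b3 a3 a2 a1 b1 c1 c2 c3 d3 d2 d1 | b3 a3 a2 b2 b1 c1 c2 c3 d3 d2 d1 | b3 c3 d3 d2 c2 b2 a2 a1 b1 c1 d1.
That gives 5 routes.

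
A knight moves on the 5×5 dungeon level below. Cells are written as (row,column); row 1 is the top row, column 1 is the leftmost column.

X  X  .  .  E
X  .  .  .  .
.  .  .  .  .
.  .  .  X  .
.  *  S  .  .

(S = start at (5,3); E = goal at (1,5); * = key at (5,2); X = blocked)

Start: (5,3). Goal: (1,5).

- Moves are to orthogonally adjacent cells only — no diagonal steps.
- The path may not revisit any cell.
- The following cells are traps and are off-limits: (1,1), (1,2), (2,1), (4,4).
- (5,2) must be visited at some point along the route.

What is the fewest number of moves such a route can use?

8

Any route passes through (5,2) somewhere between (5,3) and (1,5). Summing Manhattan distances along the two legs ((5,3) → (5,2) → (1,5)) gives a lower bound of 1 + 7 = 8 moves.
A route of 8 moves achieves this: (5,3) → (5,2) → (4,2) → (3,2) → (2,2) → (2,3) → (1,3) → (1,4) → (1,5).
Since 8 matches the lower bound, it is optimal.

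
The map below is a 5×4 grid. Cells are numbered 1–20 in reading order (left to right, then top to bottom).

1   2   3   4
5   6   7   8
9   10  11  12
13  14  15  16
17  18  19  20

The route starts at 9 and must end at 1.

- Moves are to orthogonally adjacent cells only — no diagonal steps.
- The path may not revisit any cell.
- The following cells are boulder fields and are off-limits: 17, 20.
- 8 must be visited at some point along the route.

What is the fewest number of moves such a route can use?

8

Any route passes through 8 somewhere between 9 and 1. Summing Manhattan distances along the two legs (9 → 8 → 1) gives a lower bound of 4 + 4 = 8 moves.
A route of 8 moves achieves this: 9 → 5 → 6 → 7 → 8 → 4 → 3 → 2 → 1.
Since 8 matches the lower bound, it is optimal.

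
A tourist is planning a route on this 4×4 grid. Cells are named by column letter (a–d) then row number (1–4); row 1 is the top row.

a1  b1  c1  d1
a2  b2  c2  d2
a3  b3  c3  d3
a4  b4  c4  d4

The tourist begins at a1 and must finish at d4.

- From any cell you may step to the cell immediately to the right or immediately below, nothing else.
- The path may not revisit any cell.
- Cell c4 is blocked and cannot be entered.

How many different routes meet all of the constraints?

10

A right/down-only route from a1 to d4 makes exactly 3 down-moves and 3 right-moves in some order.
With no other constraints that would be C(6,3) = 20 routes.
Subtract routes through each blocked cell (inclusion–exclusion for overlaps): − through c4: 10 → 10.
That gives 10 routes.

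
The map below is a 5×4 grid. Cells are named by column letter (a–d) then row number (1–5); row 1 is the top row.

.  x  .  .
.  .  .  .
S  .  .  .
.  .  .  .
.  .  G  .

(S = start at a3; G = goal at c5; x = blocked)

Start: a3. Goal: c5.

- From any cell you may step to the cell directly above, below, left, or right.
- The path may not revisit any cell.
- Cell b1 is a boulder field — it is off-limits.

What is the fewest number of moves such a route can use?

The Manhattan distance from a3 to c5 is |3−5| + |1−3| = 4, so at least 4 moves are needed.
A route of 4 moves achieves this: a3 → a4 → a5 → b5 → c5.
Since 4 matches the lower bound, it is optimal.

4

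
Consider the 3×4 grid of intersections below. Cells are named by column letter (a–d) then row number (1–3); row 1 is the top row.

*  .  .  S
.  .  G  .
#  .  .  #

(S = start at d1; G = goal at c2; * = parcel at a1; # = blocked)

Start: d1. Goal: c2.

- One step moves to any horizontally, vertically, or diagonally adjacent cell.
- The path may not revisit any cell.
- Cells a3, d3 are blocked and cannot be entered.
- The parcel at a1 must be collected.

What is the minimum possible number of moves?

Any route passes through a1 somewhere between d1 and c2. Summing Chebyshev distances along the two legs (d1 → a1 → c2) gives a lower bound of 3 + 2 = 5 moves.
A route of 5 moves achieves this: d1 → c1 → b1 → a1 → b2 → c2.
Since 5 matches the lower bound, it is optimal.

5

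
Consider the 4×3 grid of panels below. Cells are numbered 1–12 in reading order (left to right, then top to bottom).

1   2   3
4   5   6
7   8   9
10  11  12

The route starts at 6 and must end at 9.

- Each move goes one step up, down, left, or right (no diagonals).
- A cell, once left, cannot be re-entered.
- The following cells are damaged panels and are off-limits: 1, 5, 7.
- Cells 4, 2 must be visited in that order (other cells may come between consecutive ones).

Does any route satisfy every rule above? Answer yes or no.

no

The blocked cells wall 4 off from 6 completely — no sequence of moves reaches it at all, so no route can satisfy the rules.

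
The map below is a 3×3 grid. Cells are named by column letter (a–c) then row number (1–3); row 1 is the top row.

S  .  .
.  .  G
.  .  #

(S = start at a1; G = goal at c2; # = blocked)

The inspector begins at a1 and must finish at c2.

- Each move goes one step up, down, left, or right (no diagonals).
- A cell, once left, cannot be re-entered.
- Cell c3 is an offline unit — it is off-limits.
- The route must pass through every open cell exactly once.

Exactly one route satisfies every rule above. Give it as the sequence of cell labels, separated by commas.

Need to visit all 8 open cells exactly once, starting at a1 and ending at c2.
Cell a3 has only two open neighbours (a2 and b3), so the path must pass straight through it: one of those is the cell it's entered from and the other is where it exits.
Route from a1: 2× down (reaching a3), right to b3, 2× up (reaching b1), right to c1, down to c2 — 7 moves in all.
Check: all 8 open cells covered.

a1, a2, a3, b3, b2, b1, c1, c2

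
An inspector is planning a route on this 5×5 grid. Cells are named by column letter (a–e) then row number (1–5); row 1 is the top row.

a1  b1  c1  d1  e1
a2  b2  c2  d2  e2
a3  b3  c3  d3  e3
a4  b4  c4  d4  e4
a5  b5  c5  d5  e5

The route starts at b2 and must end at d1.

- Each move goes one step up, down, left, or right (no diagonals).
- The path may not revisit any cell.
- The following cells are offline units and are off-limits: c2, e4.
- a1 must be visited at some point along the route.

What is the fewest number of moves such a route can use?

5

Any route passes through a1 somewhere between b2 and d1. Summing Manhattan distances along the two legs (b2 → a1 → d1) gives a lower bound of 2 + 3 = 5 moves.
A route of 5 moves achieves this: b2 → a2 → a1 → b1 → c1 → d1.
Since 5 matches the lower bound, it is optimal.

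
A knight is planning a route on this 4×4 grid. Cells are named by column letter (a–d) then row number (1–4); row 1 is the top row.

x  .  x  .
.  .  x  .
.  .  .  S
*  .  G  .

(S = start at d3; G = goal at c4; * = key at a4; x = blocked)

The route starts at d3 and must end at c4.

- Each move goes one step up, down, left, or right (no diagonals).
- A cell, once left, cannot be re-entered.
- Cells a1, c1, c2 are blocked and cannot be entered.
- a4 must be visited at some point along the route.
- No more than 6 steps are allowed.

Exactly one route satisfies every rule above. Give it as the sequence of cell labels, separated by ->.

The 6-move cap with required stops at a4 leaves no slack for detours.
Route from d3: left 3 to a3, down 1 to a4, right 2 to c4 — 6 moves in all.
Check: all required cells visited; 6 ≤ 6 moves.

d3 -> c3 -> b3 -> a3 -> a4 -> b4 -> c4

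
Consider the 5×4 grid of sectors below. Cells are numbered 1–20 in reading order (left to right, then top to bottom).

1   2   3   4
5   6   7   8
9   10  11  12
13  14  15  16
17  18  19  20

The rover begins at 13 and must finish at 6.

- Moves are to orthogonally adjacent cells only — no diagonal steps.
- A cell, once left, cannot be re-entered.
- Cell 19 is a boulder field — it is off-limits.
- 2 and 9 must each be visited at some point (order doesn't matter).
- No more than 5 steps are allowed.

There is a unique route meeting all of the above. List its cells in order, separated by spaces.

13 9 5 1 2 6

Any route must reach 2 and 9 and still end at 6 within 5 moves, so the order of the required stops is forced.
Route from 13: up 3 to 1, right 1 to 2, down 1 to 6 — 5 moves in all.
Check: all required cells visited; 5 ≤ 5 moves.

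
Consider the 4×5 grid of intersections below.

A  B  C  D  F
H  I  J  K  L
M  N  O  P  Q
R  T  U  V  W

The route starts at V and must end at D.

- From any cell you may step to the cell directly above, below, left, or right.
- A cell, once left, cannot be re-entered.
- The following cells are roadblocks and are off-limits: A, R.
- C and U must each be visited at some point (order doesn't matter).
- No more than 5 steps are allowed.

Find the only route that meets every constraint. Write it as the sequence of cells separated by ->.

V -> U -> O -> J -> C -> D

The 5-move cap with required stops at C, U leaves no slack for detours.
Route from V: left 1 to U, up 3 to C, right 1 to D — 5 moves in all.
Check: all required cells visited; 5 ≤ 5 moves.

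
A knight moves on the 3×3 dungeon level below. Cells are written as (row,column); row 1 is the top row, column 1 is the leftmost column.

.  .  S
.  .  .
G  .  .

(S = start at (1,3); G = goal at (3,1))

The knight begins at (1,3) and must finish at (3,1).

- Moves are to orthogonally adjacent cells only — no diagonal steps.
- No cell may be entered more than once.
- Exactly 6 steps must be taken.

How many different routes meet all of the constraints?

Need simple routes of exactly 6 moves from (1,3) to (3,1) (Manhattan distance 4, so 1 moves are spent on a detour and 1 undoing it).
Enumerating: (1,3) (2,3) (3,3) (3,2) (2,2) (2,1) (3,1) | (1,3) (2,3) (2,2) (1,2) (1,1) (2,1) (3,1) | (1,3) (1,2) (2,2) (2,3) (3,3) (3,2) (3,1) | (1,3) (1,2) (1,1) (2,1) (2,2) (3,2) (3,1).
That gives 4 routes.

4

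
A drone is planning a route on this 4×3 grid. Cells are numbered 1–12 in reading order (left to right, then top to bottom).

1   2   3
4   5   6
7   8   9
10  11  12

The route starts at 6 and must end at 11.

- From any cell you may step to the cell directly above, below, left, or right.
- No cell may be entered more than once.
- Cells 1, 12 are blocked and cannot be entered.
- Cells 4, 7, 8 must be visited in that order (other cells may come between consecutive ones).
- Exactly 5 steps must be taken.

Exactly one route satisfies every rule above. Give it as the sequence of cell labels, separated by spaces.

6 5 4 7 8 11

The waypoints must appear in the order 4, 7, 8, with no cell reused.
Route from 6: left 2 to 4, down 1 to 7, right 1 to 8, down 1 to 11 — 5 moves in all.
Check: order respected (4 at step 2, 7 at step 3, 8 at step 4); 5 moves as required.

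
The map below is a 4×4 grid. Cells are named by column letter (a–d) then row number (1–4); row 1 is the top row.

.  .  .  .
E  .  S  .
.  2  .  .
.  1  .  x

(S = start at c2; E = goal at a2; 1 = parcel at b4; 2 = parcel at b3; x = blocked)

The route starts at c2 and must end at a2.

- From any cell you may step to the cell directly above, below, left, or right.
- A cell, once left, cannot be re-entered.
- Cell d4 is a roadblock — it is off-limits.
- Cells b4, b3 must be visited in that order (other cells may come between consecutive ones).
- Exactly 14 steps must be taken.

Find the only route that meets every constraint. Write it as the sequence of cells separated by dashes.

c2 - c1 - d1 - d2 - d3 - c3 - c4 - b4 - a4 - a3 - b3 - b2 - b1 - a1 - a2

The waypoints must appear in the order b4, b3, with no cell reused.
Route from c2: up to c1, right to d1, 2× down (reaching d3), left to c3, down to c4, 2× left (reaching a4), up to a3, right to b3, 2× up (reaching b1), left to a1, down to a2 — 14 moves in all.
Check: order respected (1 at step 7, 2 at step 10); 14 moves as required.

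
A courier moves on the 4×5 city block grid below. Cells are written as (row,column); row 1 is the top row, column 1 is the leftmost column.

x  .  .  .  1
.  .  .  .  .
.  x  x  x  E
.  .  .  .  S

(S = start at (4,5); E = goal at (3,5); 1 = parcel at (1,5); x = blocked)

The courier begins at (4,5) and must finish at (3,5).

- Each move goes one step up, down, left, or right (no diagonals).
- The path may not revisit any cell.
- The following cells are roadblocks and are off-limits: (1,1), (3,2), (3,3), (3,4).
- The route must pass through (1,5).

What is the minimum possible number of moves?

13

Any route passes through (1,5) somewhere between (4,5) and (3,5). Summing Manhattan distances along the two legs ((4,5) → (1,5) → (3,5)) gives a lower bound of 3 + 2 = 5 moves.
The shortest route satisfying every rule uses 13 moves: (4,5) → (4,4) → (4,3) → (4,2) → (4,1) → (3,1) → (2,1) → (2,2) → (1,2) → (1,3) → (1,4) → (1,5) → (2,5) → (3,5).
The no-revisit rule (legs can't share cells) pushes the minimum above the 5-move bound; an exhaustive check rules out every length from 5 to 12 (on a 4-connected grid the length of any start-to-goal walk has the same parity as the Manhattan bound, so only lengths 5, 7, 9, … need checking), leaving 13 as the minimum.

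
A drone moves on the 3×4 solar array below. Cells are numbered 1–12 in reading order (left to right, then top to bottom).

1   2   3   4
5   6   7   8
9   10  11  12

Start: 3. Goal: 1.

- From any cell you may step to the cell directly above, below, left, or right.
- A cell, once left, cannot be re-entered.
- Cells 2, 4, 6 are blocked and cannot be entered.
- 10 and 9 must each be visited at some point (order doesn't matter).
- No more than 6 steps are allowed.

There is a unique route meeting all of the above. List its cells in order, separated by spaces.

3 7 11 10 9 5 1

The budget equals the shortest possible length, so every move has to be on a shortest route through the required cells.
Route from 3: down 2 to 11, left 2 to 9, up 2 to 1 — 6 moves in all.
Check: all required cells visited; 6 ≤ 6 moves.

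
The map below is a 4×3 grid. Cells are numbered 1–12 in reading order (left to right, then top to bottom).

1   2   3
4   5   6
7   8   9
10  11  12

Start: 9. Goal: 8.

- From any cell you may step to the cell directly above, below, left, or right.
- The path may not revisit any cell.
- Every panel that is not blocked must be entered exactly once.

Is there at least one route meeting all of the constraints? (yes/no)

One route that works: 9 → 12 → 11 → 10 → 7 → 4 → 1 → 2 → 3 → 6 → 5 → 8.

yes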